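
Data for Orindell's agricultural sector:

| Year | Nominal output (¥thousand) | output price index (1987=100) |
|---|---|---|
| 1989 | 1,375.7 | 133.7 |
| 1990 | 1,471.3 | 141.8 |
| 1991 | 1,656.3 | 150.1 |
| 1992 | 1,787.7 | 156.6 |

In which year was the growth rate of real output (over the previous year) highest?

1991

1990: real = 1471.3/1.418 = 1037.59; growth vs 1989 (1028.95) = 0.84%.
1991: real = 1656.3/1.501 = 1103.46; growth vs 1990 (1037.59) = 6.35%.
1992: real = 1787.7/1.566 = 1141.57; growth vs 1991 (1103.46) = 3.45%.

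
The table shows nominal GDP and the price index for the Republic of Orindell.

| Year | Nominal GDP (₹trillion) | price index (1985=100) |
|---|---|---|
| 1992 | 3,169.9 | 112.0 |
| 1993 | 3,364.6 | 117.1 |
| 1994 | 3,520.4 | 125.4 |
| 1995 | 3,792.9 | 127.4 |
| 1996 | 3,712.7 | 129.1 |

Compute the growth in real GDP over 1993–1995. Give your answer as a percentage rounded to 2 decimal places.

Real GDP 1993 = 3364.6/1.171 = 2873.27.
Real GDP 1995 = 3792.9/1.274 = 2977.16.
Change = 2977.16/2873.27 − 1 = 0.0362.

3.62%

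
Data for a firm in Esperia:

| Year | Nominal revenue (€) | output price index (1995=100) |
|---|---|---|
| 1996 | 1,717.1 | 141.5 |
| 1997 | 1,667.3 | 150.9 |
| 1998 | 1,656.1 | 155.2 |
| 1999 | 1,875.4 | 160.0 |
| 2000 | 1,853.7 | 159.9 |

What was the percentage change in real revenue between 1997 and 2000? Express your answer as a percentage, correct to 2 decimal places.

Real revenue 1997 = 1667.3/1.509 = 1104.90.
Real revenue 2000 = 1853.7/1.599 = 1159.29.
Change = 1159.29/1104.90 − 1 = 0.0492.

4.92%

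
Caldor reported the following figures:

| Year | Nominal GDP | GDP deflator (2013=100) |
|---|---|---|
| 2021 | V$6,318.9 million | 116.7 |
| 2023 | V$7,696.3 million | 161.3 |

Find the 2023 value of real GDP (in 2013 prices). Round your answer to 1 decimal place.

V$4,771.4 million

Real GDP = Nominal / (GDP deflator/100) = 7696.3 / 1.613 = 4771.42.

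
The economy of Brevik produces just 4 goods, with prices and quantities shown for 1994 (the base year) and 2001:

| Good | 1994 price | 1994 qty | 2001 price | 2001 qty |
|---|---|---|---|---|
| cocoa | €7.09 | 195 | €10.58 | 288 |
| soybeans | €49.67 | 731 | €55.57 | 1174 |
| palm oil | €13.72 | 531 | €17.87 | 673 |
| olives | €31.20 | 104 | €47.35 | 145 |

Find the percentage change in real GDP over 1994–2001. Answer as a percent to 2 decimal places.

53.69%

Real GDP 1994 = Nominal GDP 1994 = 7.09·195 + 49.67·731 + 13.72·531 + 31.20·104 = 48221.44.
Real GDP 2001 (at 1994 prices) = 7.09·288 + 49.67·1174 + 13.72·673 + 31.20·145 = 74112.06.
Real growth = 74112.06/48221.44 − 1 = 0.5369.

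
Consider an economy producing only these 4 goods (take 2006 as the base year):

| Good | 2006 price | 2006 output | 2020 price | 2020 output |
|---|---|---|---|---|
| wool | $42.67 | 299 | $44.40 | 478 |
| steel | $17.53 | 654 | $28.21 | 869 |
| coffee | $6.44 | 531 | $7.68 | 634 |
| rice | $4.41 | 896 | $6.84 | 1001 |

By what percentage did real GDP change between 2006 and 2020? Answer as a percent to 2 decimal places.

39.67%

Real GDP 2006 = Nominal GDP 2006 = 42.67·299 + 17.53·654 + 6.44·531 + 4.41·896 = 31593.95.
Real GDP 2020 (at 2006 prices) = 42.67·478 + 17.53·869 + 6.44·634 + 4.41·1001 = 44127.20.
Real growth = 44127.20/31593.95 − 1 = 0.3967.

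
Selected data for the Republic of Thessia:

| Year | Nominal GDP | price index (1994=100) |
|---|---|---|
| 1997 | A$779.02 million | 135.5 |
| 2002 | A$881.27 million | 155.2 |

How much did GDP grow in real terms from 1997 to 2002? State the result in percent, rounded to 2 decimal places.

-1.23%

Deflate each year: 1997 → 779.02/1.355 = 574.92; 2002 → 881.27/1.552 = 567.83.
So real GDP changed by 567.83/574.92 − 1 = -0.0123, i.e. -1.23%.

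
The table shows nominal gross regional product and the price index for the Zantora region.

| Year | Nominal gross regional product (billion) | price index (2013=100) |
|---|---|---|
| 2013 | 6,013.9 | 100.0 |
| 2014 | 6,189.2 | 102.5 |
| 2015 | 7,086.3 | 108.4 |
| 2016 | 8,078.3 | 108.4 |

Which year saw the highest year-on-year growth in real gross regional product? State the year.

2016

2014: real = 6189.2/1.025 = 6038.24; growth vs 2013 (6013.90) = 0.40%.
2015: real = 7086.3/1.084 = 6537.18; growth vs 2014 (6038.24) = 8.26%.
2016: real = 8078.3/1.084 = 7452.31; growth vs 2015 (6537.18) = 14.00%.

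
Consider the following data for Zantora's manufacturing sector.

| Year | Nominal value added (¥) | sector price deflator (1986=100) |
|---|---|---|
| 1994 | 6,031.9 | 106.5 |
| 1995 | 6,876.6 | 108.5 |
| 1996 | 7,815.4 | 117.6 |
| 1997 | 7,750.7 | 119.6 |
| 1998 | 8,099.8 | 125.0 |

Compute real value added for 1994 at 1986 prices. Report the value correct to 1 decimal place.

Real value added 1994 = 6031.9 / 1.065 = 5663.76.

¥5,663.8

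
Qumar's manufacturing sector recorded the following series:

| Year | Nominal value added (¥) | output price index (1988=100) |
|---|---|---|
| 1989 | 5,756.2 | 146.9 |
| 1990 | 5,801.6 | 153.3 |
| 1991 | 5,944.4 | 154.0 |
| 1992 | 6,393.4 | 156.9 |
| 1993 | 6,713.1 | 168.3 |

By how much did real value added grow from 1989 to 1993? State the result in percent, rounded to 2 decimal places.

1.79%

Real value added 1989 = 5756.2/1.469 = 3918.45.
Real value added 1993 = 6713.1/1.683 = 3988.77.
Change = 3988.77/3918.45 − 1 = 0.0179.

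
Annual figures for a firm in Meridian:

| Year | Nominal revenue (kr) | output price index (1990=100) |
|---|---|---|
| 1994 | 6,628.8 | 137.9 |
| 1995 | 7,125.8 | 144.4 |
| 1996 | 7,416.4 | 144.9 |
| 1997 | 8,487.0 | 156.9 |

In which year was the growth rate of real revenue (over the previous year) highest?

1995: real = 7125.8/1.444 = 4934.76; growth vs 1994 (4806.96) = 2.66%.
1996: real = 7416.4/1.449 = 5118.29; growth vs 1995 (4934.76) = 3.72%.
1997: real = 8487.0/1.569 = 5409.18; growth vs 1996 (5118.29) = 5.68%.

1997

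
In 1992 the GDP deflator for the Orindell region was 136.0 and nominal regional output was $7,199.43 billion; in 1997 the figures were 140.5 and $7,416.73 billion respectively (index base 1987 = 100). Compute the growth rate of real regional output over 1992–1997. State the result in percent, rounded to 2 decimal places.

-0.28%

Real regional output 1992 = 7199.43 / 1.360 = 5293.70.
Real regional output 1997 = 7416.73 / 1.405 = 5278.81.
Real growth = 5278.81 / 5293.70 − 1 = -0.0028.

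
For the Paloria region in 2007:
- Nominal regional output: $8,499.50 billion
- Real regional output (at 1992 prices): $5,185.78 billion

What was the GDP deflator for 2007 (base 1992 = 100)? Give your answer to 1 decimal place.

163.9

GDP deflator = (Nominal / Real) × 100 = 8499.50 / 5185.78 × 100 = 163.90.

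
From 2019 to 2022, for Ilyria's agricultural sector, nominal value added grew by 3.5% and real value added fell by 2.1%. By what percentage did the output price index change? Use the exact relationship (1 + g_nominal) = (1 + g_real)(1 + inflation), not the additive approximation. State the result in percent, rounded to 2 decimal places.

5.72%

(1 + g_nom) = (1 + g_real)(1 + π), so π = 1.0350 / 0.9790 − 1 = 0.05720.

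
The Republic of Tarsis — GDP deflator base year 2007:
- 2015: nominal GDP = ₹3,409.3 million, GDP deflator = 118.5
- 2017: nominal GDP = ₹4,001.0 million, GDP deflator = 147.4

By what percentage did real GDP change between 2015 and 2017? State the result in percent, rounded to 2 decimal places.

Deflate each year: 2015 → 3409.3/1.185 = 2877.05; 2017 → 4001.0/1.474 = 2714.38.
So real GDP changed by 2714.38/2877.05 − 1 = -0.0565, i.e. -5.65%.

-5.65%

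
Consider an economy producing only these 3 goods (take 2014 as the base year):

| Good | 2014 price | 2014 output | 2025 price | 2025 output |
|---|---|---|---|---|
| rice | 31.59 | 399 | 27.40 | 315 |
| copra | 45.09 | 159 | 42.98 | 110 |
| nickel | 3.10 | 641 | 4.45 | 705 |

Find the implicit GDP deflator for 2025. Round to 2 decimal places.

Nominal GDP 2025 = 27.40·315 + 42.98·110 + 4.45·705 = 16496.05.
Real GDP 2025 (at 2014 prices) = 31.59·315 + 45.09·110 + 3.10·705 = 17096.25.
Deflator = Nominal/Real × 100 = 16496.05/17096.25 × 100 = 96.489.

96.49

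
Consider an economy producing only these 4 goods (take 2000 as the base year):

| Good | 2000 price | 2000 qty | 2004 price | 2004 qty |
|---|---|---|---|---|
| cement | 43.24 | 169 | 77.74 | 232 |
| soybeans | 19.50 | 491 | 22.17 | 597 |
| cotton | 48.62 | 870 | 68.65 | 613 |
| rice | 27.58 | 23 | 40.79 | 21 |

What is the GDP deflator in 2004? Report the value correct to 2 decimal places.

Nominal GDP 2004 = 77.74·232 + 22.17·597 + 68.65·613 + 40.79·21 = 74210.21.
Real GDP 2004 (at 2000 prices) = 43.24·232 + 19.50·597 + 48.62·613 + 27.58·21 = 52056.42.
Deflator = Nominal/Real × 100 = 74210.21/52056.42 × 100 = 142.557.

142.56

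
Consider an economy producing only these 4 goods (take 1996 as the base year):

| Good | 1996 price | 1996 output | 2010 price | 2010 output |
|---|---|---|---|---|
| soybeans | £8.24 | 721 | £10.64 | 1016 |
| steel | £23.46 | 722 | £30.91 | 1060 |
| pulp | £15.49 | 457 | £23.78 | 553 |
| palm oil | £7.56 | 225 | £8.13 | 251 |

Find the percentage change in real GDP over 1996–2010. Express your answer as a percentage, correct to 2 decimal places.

Real GDP 1996 = Nominal GDP 1996 = 8.24·721 + 23.46·722 + 15.49·457 + 7.56·225 = 31659.09.
Real GDP 2010 (at 1996 prices) = 8.24·1016 + 23.46·1060 + 15.49·553 + 7.56·251 = 43702.97.
Real growth = 43702.97/31659.09 − 1 = 0.3804.

38.04%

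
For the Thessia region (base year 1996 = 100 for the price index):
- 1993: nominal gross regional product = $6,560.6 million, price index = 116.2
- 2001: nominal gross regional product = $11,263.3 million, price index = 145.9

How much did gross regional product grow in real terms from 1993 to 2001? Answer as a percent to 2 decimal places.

Deflate each year: 1993 → 6560.6/1.162 = 5645.96; 2001 → 11263.3/1.459 = 7719.88.
So real gross regional product changed by 7719.88/5645.96 − 1 = 0.3673, i.e. 36.73%.

36.73%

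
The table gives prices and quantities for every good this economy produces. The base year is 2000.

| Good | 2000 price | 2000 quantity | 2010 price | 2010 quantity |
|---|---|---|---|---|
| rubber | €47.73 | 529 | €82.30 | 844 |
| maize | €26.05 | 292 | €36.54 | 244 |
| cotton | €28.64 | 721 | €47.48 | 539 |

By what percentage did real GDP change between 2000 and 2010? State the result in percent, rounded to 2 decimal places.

16.02%

Real GDP 2000 = Nominal GDP 2000 = 47.73·529 + 26.05·292 + 28.64·721 = 53505.21.
Real GDP 2010 (at 2000 prices) = 47.73·844 + 26.05·244 + 28.64·539 = 62077.28.
Real growth = 62077.28/53505.21 − 1 = 0.1602.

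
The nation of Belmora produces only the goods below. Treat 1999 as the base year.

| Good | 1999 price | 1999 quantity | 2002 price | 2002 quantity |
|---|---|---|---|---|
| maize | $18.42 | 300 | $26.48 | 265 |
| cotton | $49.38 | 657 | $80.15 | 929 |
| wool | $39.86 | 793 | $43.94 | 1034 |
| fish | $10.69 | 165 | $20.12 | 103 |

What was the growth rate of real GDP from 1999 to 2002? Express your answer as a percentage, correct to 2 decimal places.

30.46%

Real GDP 1999 = Nominal GDP 1999 = 18.42·300 + 49.38·657 + 39.86·793 + 10.69·165 = 71341.49.
Real GDP 2002 (at 1999 prices) = 18.42·265 + 49.38·929 + 39.86·1034 + 10.69·103 = 93071.63.
Real growth = 93071.63/71341.49 − 1 = 0.3046.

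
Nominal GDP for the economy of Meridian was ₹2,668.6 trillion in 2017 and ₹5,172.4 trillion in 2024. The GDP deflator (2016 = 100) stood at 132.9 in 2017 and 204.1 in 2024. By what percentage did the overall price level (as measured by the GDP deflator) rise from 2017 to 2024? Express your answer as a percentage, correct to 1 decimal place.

53.6%

Price-level change = 204.1 / 132.9 − 1 = 0.5357.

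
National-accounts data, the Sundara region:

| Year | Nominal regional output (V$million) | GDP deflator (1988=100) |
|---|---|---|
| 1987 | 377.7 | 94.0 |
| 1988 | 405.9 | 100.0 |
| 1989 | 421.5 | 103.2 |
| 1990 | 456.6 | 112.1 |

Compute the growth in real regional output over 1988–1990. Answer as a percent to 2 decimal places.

Real regional output 1988 = 405.9/1.000 = 405.90.
Real regional output 1990 = 456.6/1.121 = 407.31.
Change = 407.31/405.90 − 1 = 0.0035.

0.35%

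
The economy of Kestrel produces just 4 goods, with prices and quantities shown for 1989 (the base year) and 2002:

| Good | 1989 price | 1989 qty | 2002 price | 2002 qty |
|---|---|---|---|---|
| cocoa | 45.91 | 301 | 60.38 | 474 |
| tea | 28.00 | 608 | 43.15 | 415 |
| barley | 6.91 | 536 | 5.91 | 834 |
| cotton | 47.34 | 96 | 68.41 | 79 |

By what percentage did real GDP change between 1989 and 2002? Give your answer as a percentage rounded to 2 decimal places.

Real GDP 1989 = Nominal GDP 1989 = 45.91·301 + 28.00·608 + 6.91·536 + 47.34·96 = 39091.31.
Real GDP 2002 (at 1989 prices) = 45.91·474 + 28.00·415 + 6.91·834 + 47.34·79 = 42884.14.
Real growth = 42884.14/39091.31 − 1 = 0.0970.

9.70%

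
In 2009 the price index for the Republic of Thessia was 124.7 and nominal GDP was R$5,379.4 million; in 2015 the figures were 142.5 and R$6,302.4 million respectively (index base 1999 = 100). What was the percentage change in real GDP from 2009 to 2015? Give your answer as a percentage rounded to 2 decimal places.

2.52%

Deflate each year: 2009 → 5379.4/1.247 = 4313.87; 2015 → 6302.4/1.425 = 4422.74.
So real GDP changed by 4422.74/4313.87 − 1 = 0.0252, i.e. 2.52%.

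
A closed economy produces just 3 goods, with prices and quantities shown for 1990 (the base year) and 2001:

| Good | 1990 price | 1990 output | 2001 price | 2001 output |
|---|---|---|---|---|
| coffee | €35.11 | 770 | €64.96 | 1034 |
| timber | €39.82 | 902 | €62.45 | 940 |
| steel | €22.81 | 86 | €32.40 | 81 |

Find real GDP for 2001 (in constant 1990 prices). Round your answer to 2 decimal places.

€75582.15

Real GDP 2001 = Σ (p_1990 × q_2001) = 35.11·1034 + 39.82·940 + 22.81·81 = 75582.15.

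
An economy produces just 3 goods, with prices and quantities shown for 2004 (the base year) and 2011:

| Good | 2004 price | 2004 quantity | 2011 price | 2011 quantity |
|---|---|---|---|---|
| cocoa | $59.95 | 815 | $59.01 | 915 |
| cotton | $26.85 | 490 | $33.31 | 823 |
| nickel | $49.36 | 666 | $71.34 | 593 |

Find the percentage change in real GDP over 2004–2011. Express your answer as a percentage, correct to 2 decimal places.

11.94%

Real GDP 2004 = Nominal GDP 2004 = 59.95·815 + 26.85·490 + 49.36·666 = 94889.51.
Real GDP 2011 (at 2004 prices) = 59.95·915 + 26.85·823 + 49.36·593 = 106222.28.
Real growth = 106222.28/94889.51 − 1 = 0.1194.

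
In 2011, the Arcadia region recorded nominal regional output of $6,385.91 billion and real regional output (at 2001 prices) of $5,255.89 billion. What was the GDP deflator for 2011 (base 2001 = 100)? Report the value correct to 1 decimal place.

GDP deflator = (Nominal / Real) × 100 = 6385.91 / 5255.89 × 100 = 121.50.

121.5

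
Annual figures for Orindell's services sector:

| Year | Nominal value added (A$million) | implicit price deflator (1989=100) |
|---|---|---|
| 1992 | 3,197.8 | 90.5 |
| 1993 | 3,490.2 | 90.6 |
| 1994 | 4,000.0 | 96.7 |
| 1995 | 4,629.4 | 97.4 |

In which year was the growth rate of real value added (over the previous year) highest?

1993: real = 3490.2/0.906 = 3852.32; growth vs 1992 (3533.48) = 9.02%.
1994: real = 4000.0/0.967 = 4136.50; growth vs 1993 (3852.32) = 7.38%.
1995: real = 4629.4/0.974 = 4752.98; growth vs 1994 (4136.50) = 14.90%.

1995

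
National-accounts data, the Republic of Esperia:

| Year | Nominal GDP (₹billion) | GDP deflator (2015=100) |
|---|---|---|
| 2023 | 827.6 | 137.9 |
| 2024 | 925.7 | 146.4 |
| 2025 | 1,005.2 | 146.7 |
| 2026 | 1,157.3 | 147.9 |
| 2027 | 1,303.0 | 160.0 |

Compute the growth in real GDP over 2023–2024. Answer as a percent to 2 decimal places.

Real GDP 2023 = 827.6/1.379 = 600.15.
Real GDP 2024 = 925.7/1.464 = 632.31.
Change = 632.31/600.15 − 1 = 0.0536.

5.36%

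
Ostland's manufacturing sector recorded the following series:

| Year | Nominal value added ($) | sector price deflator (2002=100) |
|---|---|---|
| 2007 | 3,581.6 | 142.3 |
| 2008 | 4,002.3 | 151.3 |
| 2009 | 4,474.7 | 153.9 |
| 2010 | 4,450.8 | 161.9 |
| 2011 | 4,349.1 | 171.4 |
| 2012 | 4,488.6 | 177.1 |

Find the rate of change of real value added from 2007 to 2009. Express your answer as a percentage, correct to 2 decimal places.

15.52%

Real value added 2007 = 3581.6/1.423 = 2516.94.
Real value added 2009 = 4474.7/1.539 = 2907.54.
Change = 2907.54/2516.94 − 1 = 0.1552.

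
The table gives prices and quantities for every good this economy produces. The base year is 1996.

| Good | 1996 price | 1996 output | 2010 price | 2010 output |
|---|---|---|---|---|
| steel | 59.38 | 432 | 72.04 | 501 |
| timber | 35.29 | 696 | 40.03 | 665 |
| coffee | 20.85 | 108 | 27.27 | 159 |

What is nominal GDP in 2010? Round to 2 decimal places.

Nominal GDP 2010 = Σ (p_2010 × q_2010) = 72.04·501 + 40.03·665 + 27.27·159 = 67047.92.

67047.92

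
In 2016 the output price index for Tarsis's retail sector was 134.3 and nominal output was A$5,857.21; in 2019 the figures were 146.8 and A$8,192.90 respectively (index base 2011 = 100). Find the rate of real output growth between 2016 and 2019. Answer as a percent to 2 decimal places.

27.97%

Deflate each year: 2016 → 5857.21/1.343 = 4361.29; 2019 → 8192.90/1.468 = 5580.99.
So real output changed by 5580.99/4361.29 − 1 = 0.2797, i.e. 27.97%.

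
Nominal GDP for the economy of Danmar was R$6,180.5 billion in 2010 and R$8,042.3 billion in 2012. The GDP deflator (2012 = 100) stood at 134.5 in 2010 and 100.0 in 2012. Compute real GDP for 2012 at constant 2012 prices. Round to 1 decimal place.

R$8,042.3 billion

Real GDP = Nominal / (GDP deflator/100) = 8042.3 / 1.000 = 8042.30.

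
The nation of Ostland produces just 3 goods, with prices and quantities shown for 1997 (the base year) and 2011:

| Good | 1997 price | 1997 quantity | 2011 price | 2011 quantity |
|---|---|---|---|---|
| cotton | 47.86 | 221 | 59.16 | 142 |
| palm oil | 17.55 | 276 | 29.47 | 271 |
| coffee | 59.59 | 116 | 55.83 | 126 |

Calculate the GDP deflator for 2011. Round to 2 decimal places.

Nominal GDP 2011 = 59.16·142 + 29.47·271 + 55.83·126 = 23421.67.
Real GDP 2011 (at 1997 prices) = 47.86·142 + 17.55·271 + 59.59·126 = 19060.51.
Deflator = Nominal/Real × 100 = 23421.67/19060.51 × 100 = 122.881.

122.88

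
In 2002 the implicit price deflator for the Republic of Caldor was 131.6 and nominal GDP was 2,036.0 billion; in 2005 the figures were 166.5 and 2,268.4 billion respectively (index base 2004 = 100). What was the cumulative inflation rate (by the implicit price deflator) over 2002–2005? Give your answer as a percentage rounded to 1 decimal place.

26.5%

Price-level change = 166.5 / 131.6 − 1 = 0.2652.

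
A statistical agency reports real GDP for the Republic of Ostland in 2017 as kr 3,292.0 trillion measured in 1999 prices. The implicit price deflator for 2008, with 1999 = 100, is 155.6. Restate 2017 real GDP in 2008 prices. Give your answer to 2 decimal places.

kr 5,122.35 trillion

Real GDP in 2008 prices = Real GDP in 1999 prices × (P_2008/P_1999) = 3292.0 × 1.556 = 5122.35.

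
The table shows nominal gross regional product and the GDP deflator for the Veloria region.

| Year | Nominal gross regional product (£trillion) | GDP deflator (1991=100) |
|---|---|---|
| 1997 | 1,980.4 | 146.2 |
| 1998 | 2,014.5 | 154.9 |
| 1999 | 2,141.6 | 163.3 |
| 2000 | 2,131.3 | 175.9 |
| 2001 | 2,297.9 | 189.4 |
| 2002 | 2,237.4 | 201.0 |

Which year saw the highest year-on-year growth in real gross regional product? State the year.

1999

1998: real = 2014.5/1.549 = 1300.52; growth vs 1997 (1354.58) = -3.99%.
1999: real = 2141.6/1.633 = 1311.45; growth vs 1998 (1300.52) = 0.84%.
2000: real = 2131.3/1.759 = 1211.65; growth vs 1999 (1311.45) = -7.61%.
2001: real = 2297.9/1.894 = 1213.25; growth vs 2000 (1211.65) = 0.13%.
2002: real = 2237.4/2.010 = 1113.13; growth vs 2001 (1213.25) = -8.25%.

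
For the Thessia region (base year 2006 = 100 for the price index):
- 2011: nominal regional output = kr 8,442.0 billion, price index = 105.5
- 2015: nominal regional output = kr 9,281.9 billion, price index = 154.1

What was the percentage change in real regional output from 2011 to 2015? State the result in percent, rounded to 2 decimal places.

Real regional output 2011 = 8442.0 / 1.055 = 8001.90.
Real regional output 2015 = 9281.9 / 1.541 = 6023.30.
Real growth = 6023.30 / 8001.90 − 1 = -0.2473.

-24.73%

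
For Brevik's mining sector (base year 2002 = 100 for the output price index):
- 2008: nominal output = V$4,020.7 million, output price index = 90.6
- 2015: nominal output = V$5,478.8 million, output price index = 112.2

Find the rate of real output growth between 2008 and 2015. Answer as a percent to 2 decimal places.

10.03%

Deflate each year: 2008 → 4020.7/0.906 = 4437.86; 2015 → 5478.8/1.122 = 4883.07.
So real output changed by 4883.07/4437.86 − 1 = 0.1003, i.e. 10.03%.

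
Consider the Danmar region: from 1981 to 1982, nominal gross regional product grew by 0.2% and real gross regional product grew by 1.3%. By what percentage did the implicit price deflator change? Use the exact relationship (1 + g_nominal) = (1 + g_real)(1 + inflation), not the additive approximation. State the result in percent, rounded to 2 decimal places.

(1 + g_nom) = (1 + g_real)(1 + π), so π = 1.0020 / 1.0130 − 1 = -0.01086.

-1.09%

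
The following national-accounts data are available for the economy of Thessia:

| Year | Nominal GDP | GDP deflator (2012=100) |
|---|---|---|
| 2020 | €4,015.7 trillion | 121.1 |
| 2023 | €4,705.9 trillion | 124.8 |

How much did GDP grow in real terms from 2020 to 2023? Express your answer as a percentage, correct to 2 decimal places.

Real GDP 2020 = 4015.7 / 1.211 = 3316.02.
Real GDP 2023 = 4705.9 / 1.248 = 3770.75.
Real growth = 3770.75 / 3316.02 − 1 = 0.1371.

13.71%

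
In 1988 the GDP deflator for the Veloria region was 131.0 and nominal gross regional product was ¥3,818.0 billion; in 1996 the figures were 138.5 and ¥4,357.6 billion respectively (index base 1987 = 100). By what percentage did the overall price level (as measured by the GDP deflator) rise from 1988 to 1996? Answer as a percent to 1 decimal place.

Price-level change = 138.5 / 131.0 − 1 = 0.0573.

5.7%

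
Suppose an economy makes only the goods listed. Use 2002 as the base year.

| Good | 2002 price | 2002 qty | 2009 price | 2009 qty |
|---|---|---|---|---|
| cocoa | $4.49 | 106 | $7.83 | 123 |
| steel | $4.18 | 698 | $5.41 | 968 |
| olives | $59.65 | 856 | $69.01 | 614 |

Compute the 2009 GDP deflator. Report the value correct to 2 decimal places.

117.83

Nominal GDP 2009 = 7.83·123 + 5.41·968 + 69.01·614 = 48572.11.
Real GDP 2009 (at 2002 prices) = 4.49·123 + 4.18·968 + 59.65·614 = 41223.61.
Deflator = Nominal/Real × 100 = 48572.11/41223.61 × 100 = 117.826.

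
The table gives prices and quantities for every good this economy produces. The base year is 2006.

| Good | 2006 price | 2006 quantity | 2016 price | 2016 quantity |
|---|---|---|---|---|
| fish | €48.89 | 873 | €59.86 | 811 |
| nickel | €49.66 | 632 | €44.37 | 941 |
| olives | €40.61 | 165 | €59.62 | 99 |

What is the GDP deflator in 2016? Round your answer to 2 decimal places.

Nominal GDP 2016 = 59.86·811 + 44.37·941 + 59.62·99 = 96201.01.
Real GDP 2016 (at 2006 prices) = 48.89·811 + 49.66·941 + 40.61·99 = 90400.24.
Deflator = Nominal/Real × 100 = 96201.01/90400.24 × 100 = 106.417.

106.42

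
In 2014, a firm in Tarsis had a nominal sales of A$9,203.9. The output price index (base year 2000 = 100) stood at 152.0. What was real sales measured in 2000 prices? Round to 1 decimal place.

A$6,055.2

Real sales = Nominal / (output price index/100) = 9203.9 / 1.520 = 6055.20.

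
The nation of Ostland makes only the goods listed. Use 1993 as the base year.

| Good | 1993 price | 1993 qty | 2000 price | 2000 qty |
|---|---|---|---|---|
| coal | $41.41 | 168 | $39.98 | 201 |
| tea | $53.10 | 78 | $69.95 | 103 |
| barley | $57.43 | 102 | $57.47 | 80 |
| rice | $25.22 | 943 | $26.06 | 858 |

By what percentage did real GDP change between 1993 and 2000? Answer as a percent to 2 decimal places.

-1.75%

Real GDP 1993 = Nominal GDP 1993 = 41.41·168 + 53.10·78 + 57.43·102 + 25.22·943 = 40739.00.
Real GDP 2000 (at 1993 prices) = 41.41·201 + 53.10·103 + 57.43·80 + 25.22·858 = 40025.87.
Real growth = 40025.87/40739.00 − 1 = -0.0175.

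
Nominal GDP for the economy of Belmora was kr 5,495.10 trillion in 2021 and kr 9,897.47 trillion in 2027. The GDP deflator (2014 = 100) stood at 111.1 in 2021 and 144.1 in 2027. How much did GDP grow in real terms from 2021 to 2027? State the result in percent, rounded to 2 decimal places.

Deflate each year: 2021 → 5495.10/1.111 = 4946.08; 2027 → 9897.47/1.441 = 6868.47.
So real GDP changed by 6868.47/4946.08 − 1 = 0.3887, i.e. 38.87%.

38.87%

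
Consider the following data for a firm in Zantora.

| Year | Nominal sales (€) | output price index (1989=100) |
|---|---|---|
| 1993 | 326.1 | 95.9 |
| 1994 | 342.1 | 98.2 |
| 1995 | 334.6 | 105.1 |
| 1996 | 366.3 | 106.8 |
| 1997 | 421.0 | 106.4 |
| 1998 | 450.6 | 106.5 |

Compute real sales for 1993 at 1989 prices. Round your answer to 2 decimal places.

Real sales 1993 = 326.1 / 0.959 = 340.04.

€340.04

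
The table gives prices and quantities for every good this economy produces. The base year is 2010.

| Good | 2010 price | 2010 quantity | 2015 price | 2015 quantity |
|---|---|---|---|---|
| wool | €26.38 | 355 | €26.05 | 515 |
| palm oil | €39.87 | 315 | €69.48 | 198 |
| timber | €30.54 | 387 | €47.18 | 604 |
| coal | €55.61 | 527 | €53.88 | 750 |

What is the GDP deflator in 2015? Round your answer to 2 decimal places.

Nominal GDP 2015 = 26.05·515 + 69.48·198 + 47.18·604 + 53.88·750 = 96079.51.
Real GDP 2015 (at 2010 prices) = 26.38·515 + 39.87·198 + 30.54·604 + 55.61·750 = 81633.62.
Deflator = Nominal/Real × 100 = 96079.51/81633.62 × 100 = 117.696.

117.70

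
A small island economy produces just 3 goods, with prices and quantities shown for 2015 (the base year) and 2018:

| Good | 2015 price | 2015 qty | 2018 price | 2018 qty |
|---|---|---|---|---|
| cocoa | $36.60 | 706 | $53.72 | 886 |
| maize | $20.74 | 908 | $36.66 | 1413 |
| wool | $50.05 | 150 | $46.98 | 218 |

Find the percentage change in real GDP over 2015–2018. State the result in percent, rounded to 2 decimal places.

39.22%

Real GDP 2015 = Nominal GDP 2015 = 36.60·706 + 20.74·908 + 50.05·150 = 52179.02.
Real GDP 2018 (at 2015 prices) = 36.60·886 + 20.74·1413 + 50.05·218 = 72644.12.
Real growth = 72644.12/52179.02 − 1 = 0.3922.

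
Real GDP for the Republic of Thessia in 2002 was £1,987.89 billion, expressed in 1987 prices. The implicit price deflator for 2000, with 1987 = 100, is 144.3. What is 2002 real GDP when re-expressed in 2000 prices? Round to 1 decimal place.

Real GDP in 2000 prices = Real GDP in 1987 prices × (P_2000/P_1987) = 1987.89 × 1.443 = 2868.53.

£2,868.5 billion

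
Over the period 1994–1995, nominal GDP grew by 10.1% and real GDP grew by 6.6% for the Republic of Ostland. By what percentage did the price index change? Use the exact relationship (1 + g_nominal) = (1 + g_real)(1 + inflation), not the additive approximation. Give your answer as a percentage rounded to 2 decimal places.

3.28%

(1 + g_nom) = (1 + g_real)(1 + π), so π = 1.1010 / 1.0660 − 1 = 0.03283.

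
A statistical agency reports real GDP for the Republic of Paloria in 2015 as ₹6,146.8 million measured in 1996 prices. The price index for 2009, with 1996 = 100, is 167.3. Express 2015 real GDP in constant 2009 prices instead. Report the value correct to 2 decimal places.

Real GDP in 2009 prices = Real GDP in 1996 prices × (P_2009/P_1996) = 6146.8 × 1.673 = 10283.60.

₹10,283.60 million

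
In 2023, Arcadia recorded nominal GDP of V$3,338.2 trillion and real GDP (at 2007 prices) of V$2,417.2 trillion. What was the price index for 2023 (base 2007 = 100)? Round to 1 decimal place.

price index = (Nominal / Real) × 100 = 3338.2 / 2417.2 × 100 = 138.10.

138.1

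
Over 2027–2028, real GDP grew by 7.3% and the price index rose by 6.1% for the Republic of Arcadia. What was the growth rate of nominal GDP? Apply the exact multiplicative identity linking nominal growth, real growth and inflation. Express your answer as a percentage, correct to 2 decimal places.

(1 + g_nom) = (1 + g_real)(1 + π) = 1.0730 × 1.0610 = 1.13845.

13.85%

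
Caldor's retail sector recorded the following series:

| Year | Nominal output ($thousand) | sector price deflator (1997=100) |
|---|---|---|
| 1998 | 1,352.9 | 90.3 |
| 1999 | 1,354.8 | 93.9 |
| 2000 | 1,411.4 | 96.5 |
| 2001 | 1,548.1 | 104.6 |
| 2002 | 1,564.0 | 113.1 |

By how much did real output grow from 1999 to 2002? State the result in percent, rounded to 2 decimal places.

Real output 1999 = 1354.8/0.939 = 1442.81.
Real output 2002 = 1564.0/1.131 = 1382.85.
Change = 1382.85/1442.81 − 1 = -0.0416.

-4.16%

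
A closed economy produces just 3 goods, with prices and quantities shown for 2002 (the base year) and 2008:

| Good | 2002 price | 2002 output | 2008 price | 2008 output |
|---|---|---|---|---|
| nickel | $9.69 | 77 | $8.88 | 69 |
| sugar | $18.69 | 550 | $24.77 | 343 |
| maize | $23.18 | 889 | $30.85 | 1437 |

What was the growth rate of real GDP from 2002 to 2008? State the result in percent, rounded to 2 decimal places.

Real GDP 2002 = Nominal GDP 2002 = 9.69·77 + 18.69·550 + 23.18·889 = 31632.65.
Real GDP 2008 (at 2002 prices) = 9.69·69 + 18.69·343 + 23.18·1437 = 40388.94.
Real growth = 40388.94/31632.65 − 1 = 0.2768.

27.68%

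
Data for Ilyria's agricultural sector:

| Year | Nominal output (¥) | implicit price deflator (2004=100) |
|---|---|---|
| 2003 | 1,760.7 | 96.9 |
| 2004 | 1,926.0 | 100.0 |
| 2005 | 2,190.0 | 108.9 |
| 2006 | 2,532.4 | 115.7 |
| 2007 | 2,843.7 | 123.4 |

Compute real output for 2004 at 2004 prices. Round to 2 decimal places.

¥1,926.00

Real output 2004 = 1926.0 / 1.000 = 1926.00.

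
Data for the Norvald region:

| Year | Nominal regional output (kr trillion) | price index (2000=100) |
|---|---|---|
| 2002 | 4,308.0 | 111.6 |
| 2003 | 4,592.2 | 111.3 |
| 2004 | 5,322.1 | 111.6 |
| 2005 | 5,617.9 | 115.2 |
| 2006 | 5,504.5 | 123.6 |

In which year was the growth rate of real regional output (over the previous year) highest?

2003: real = 4592.2/1.113 = 4125.97; growth vs 2002 (3860.22) = 6.88%.
2004: real = 5322.1/1.116 = 4768.91; growth vs 2003 (4125.97) = 15.58%.
2005: real = 5617.9/1.152 = 4876.65; growth vs 2004 (4768.91) = 2.26%.
2006: real = 5504.5/1.236 = 4453.48; growth vs 2005 (4876.65) = -8.68%.

2004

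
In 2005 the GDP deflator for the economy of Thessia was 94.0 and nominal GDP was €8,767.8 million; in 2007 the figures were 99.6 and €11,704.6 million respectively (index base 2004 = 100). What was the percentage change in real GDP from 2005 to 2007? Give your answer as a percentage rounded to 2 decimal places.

Real GDP 2005 = 8767.8 / 0.940 = 9327.45.
Real GDP 2007 = 11704.6 / 0.996 = 11751.61.
Real growth = 11751.61 / 9327.45 − 1 = 0.2599.

25.99%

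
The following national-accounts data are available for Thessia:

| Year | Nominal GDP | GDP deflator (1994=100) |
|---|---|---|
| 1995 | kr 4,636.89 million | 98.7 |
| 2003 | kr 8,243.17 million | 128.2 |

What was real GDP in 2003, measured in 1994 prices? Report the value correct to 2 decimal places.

kr 6,429.93 million

Real GDP = Nominal / (GDP deflator/100) = 8243.17 / 1.282 = 6429.93.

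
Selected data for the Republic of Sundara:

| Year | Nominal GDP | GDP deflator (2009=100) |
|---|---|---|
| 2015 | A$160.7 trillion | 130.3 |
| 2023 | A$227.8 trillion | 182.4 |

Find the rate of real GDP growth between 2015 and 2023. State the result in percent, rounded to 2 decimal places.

1.26%

Real GDP 2015 = 160.7 / 1.303 = 123.33.
Real GDP 2023 = 227.8 / 1.824 = 124.89.
Real growth = 124.89 / 123.33 − 1 = 0.0126.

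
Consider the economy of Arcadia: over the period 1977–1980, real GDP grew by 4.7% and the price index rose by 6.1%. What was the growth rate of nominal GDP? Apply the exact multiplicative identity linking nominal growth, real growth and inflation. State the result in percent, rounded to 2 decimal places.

(1 + g_nom) = (1 + g_real)(1 + π) = 1.0470 × 1.0610 = 1.11087.

11.09%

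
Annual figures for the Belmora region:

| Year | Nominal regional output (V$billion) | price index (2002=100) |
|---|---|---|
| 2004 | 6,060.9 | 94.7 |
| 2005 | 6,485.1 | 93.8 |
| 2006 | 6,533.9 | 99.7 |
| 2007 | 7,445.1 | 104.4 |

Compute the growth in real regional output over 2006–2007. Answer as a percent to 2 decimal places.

8.82%

Real regional output 2006 = 6533.9/0.997 = 6553.56.
Real regional output 2007 = 7445.1/1.044 = 7131.32.
Change = 7131.32/6553.56 − 1 = 0.0882.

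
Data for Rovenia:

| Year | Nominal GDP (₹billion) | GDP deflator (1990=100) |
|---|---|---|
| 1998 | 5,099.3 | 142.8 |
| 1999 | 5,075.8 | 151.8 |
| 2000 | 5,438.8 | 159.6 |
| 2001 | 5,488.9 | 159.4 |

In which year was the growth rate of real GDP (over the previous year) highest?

1999: real = 5075.8/1.518 = 3343.74; growth vs 1998 (3570.94) = -6.36%.
2000: real = 5438.8/1.596 = 3407.77; growth vs 1999 (3343.74) = 1.91%.
2001: real = 5488.9/1.594 = 3443.48; growth vs 2000 (3407.77) = 1.05%.

2000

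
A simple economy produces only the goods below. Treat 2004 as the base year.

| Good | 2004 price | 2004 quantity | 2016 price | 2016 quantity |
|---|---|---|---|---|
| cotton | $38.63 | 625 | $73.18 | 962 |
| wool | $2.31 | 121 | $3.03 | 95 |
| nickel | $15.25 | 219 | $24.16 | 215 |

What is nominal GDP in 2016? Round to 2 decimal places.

Nominal GDP 2016 = Σ (p_2016 × q_2016) = 73.18·962 + 3.03·95 + 24.16·215 = 75881.41.

$75881.41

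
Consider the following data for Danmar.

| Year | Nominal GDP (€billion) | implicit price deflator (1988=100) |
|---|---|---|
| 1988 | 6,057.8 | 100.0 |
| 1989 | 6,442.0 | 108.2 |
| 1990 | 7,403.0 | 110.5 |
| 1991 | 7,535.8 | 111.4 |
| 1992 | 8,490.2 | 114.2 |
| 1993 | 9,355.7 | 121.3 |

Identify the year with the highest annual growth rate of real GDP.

1990

1989: real = 6442.0/1.082 = 5953.79; growth vs 1988 (6057.80) = -1.72%.
1990: real = 7403.0/1.105 = 6699.55; growth vs 1989 (5953.79) = 12.53%.
1991: real = 7535.8/1.114 = 6764.63; growth vs 1990 (6699.55) = 0.97%.
1992: real = 8490.2/1.142 = 7434.50; growth vs 1991 (6764.63) = 9.90%.
1993: real = 9355.7/1.213 = 7712.86; growth vs 1992 (7434.50) = 3.74%.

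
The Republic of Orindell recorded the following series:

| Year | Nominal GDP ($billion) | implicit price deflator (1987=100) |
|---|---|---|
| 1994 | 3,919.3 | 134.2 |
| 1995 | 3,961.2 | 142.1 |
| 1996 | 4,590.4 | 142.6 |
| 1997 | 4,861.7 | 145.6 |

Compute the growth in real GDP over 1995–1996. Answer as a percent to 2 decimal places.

15.48%

Real GDP 1995 = 3961.2/1.421 = 2787.61.
Real GDP 1996 = 4590.4/1.426 = 3219.07.
Change = 3219.07/2787.61 − 1 = 0.1548.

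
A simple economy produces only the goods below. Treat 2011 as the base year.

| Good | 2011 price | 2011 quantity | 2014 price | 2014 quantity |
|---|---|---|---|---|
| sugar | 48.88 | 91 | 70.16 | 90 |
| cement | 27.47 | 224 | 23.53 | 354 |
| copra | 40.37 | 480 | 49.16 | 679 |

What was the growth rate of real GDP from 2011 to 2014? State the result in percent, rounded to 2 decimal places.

38.55%

Real GDP 2011 = Nominal GDP 2011 = 48.88·91 + 27.47·224 + 40.37·480 = 29978.96.
Real GDP 2014 (at 2011 prices) = 48.88·90 + 27.47·354 + 40.37·679 = 41534.81.
Real growth = 41534.81/29978.96 − 1 = 0.3855.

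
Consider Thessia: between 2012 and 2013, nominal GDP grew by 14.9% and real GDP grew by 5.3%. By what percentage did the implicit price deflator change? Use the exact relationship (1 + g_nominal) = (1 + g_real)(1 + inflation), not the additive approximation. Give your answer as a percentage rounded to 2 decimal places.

(1 + g_nom) = (1 + g_real)(1 + π), so π = 1.1490 / 1.0530 − 1 = 0.09117.

9.12%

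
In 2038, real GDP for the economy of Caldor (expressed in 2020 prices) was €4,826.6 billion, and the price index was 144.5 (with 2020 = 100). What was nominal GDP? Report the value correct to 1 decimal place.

Nominal GDP = Real × (price index/100) = 4826.6 × 1.445 = 6974.44.

€6,974.4 billion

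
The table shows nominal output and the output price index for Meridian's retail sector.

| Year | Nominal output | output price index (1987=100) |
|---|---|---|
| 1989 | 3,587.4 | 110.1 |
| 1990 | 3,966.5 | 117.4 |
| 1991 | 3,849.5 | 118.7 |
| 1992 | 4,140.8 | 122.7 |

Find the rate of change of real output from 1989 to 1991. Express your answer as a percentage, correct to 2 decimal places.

Real output 1989 = 3587.4/1.101 = 3258.31.
Real output 1991 = 3849.5/1.187 = 3243.05.
Change = 3243.05/3258.31 − 1 = -0.0047.

-0.47%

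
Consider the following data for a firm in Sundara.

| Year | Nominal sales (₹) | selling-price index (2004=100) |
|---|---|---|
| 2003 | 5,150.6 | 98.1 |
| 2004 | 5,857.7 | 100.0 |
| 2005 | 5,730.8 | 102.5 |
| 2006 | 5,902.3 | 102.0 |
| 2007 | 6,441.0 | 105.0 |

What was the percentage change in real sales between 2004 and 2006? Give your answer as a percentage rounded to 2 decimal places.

-1.21%

Real sales 2004 = 5857.7/1.000 = 5857.70.
Real sales 2006 = 5902.3/1.020 = 5786.57.
Change = 5786.57/5857.70 − 1 = -0.0121.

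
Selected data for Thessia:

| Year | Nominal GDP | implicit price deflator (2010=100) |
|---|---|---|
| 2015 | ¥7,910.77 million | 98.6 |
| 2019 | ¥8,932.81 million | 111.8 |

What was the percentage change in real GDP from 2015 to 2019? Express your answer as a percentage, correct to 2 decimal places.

Real GDP 2015 = 7910.77 / 0.986 = 8023.09.
Real GDP 2019 = 8932.81 / 1.118 = 7989.99.
Real growth = 7989.99 / 8023.09 − 1 = -0.0041.

-0.41%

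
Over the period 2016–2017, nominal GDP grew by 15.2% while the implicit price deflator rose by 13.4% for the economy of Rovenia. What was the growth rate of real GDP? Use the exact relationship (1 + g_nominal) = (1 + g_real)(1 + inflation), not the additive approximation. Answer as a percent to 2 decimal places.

1.59%

(1 + g_nom) = (1 + g_real)(1 + π), so g_real = 1.1520 / 1.1340 − 1 = 0.01587.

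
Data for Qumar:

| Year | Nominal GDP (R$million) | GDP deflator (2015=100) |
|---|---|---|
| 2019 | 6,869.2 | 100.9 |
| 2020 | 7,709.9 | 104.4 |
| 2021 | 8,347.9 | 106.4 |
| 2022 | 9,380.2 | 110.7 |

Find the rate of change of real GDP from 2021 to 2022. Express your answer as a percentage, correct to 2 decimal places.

8.00%

Real GDP 2021 = 8347.9/1.064 = 7845.77.
Real GDP 2022 = 9380.2/1.107 = 8473.53.
Change = 8473.53/7845.77 − 1 = 0.0800.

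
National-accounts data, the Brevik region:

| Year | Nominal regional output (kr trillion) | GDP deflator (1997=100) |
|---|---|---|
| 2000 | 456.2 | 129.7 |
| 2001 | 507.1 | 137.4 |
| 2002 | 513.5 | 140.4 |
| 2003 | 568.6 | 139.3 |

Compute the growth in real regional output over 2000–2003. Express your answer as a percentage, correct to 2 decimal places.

Real regional output 2000 = 456.2/1.297 = 351.73.
Real regional output 2003 = 568.6/1.393 = 408.18.
Change = 408.18/351.73 − 1 = 0.1605.

16.05%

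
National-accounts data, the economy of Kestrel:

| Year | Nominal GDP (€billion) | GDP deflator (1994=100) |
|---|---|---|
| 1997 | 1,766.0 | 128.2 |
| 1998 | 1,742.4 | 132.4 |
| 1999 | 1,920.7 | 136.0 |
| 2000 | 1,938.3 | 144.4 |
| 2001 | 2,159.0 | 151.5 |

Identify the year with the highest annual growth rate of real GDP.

1998: real = 1742.4/1.324 = 1316.01; growth vs 1997 (1377.54) = -4.47%.
1999: real = 1920.7/1.360 = 1412.28; growth vs 1998 (1316.01) = 7.32%.
2000: real = 1938.3/1.444 = 1342.31; growth vs 1999 (1412.28) = -4.95%.
2001: real = 2159.0/1.515 = 1425.08; growth vs 2000 (1342.31) = 6.17%.

1999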